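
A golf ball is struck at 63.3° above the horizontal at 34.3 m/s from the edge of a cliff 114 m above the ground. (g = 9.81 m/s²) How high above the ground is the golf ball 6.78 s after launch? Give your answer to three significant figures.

96.3 m

v_y0 = 34.3 sin 63.3° = 30.64 m/s.
y(t) = 114 + v_y0 t − ½ g t² = 114 + 30.64×6.78 − ½×9.81×6.78² = 96.3 m.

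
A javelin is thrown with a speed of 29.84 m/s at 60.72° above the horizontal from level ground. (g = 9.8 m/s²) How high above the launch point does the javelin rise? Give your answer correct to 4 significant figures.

Vertical component of launch velocity: v_y = 29.84 sin 60.72° = 26.028 m/s.
At the highest point the vertical velocity is zero, so v_y² = 2 g h_max.
h_max = (26.028)² / (2 × 9.8) = 677.46 / 19.60 = 34.56 m.

34.56 m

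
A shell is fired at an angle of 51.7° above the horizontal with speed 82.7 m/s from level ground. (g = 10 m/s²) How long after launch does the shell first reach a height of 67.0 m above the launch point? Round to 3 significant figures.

v_y0 = 82.7 sin 51.7° = 64.90 m/s.
Set y = v_y0 t − ½ g t² = 67.0: 5.000 t² − 64.90 t + 67.0 = 0.
t = [64.90 ± √(4212 − 1340)] / 10 = (64.90 ± 53.59) / 10, giving t = 1.13 s or t = 11.8 s.
The shell is on the way up at the first time, so t = 1.13 s.

1.13 s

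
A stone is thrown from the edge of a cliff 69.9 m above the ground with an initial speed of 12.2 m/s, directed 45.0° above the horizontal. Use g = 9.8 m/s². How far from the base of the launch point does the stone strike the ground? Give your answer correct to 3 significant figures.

41.0 m

Components: v_x = 12.2 cos 45.0° = 8.627 m/s, v_y = 12.2 sin 45.0° = 8.627 m/s.
Vertical: 0 = 69.9 + 8.627 t − ½(9.8) t² ⇒ 4.900 t² − 8.627 t − 69.9 = 0.
t = [8.627 + √(74.43 + 1370)] / 9.800 = 4.758 s.
Horizontal: R = v_x · t = 8.627 × 4.758 = 41.0 m.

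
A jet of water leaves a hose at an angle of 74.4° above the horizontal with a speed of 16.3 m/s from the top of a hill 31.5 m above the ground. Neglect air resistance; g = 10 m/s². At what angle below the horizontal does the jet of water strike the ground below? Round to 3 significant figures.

v_x = 16.3 cos 74.4° = 4.383 m/s.
At impact |v_y| = √(v_y0² + 2 g h) = √(15.70² + 2×10×31.5) = 29.61 m/s.
Angle below horizontal = arctan(|v_y| / v_x) = arctan(29.61 / 4.383) = 81.6°.

81.6°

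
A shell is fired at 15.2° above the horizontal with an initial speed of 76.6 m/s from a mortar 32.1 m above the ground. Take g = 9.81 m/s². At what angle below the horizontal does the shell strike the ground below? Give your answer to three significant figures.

v_x = 76.6 cos 15.2° = 73.92 m/s.
At impact |v_y| = √(v_y0² + 2 g h) = √(20.08² + 2×9.81×32.1) = 32.14 m/s.
Angle below horizontal = arctan(|v_y| / v_x) = arctan(32.14 / 73.92) = 23.5°.

23.5°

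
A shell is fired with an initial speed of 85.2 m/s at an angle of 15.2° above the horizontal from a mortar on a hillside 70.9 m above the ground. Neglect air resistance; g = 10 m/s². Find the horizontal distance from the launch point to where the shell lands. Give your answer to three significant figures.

Components: v_x = 85.2 cos 15.2° = 82.22 m/s, v_y = 85.2 sin 15.2° = 22.34 m/s.
Vertical: 0 = 70.9 + 22.34 t − ½(10) t² ⇒ 5.000 t² − 22.34 t − 70.9 = 0.
t = [22.34 + √(499.1 + 1418)] / 10.00 = 6.612 s.
Horizontal: R = v_x · t = 82.22 × 6.612 = 544 m.

544 m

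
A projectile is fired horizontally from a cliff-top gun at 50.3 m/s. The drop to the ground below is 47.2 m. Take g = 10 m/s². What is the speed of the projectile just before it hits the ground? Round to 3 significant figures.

Fall time: t = √(2 × 47.2 / 10) = 3.072 s.
At impact: v_x = 50.3 m/s (unchanged), v_y = g t = 10 × 3.072 = 30.72 m/s.
Speed = √(v_x² + v_y²) = √(2530 + 943.7) = 58.9 m/s.

58.9 m/s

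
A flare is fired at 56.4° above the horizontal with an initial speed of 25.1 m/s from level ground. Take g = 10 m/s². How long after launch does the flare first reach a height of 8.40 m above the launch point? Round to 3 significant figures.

0.450 s

v_y0 = 25.1 sin 56.4° = 20.91 m/s.
Set y = v_y0 t − ½ g t² = 8.40: 5.000 t² − 20.91 t + 8.40 = 0.
t = [20.91 ± √(437.2 − 168.0)] / 10 = (20.91 ± 16.41) / 10, giving t = 0.450 s or t = 3.73 s.
The flare is on the way up at the first time, so t = 0.450 s.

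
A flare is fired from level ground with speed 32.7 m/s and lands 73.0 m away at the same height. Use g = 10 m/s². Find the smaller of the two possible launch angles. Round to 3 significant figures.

21.5°

Level-ground range: R = v₀² sin(2θ)/g ⇒ sin 2θ = R g / v₀² = 73.0×10/32.7² = 0.6827.
2θ = arcsin(0.6827) = 43.05° or 180° − 43.05° = 136.95°.
So θ = 21.5° or θ = 68.5°.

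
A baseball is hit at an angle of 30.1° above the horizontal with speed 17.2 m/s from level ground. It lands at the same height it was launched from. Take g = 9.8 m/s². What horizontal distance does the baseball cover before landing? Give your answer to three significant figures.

26.2 m

Components: v_x = 17.2 cos 30.1° = 14.88 m/s, v_y = 17.2 sin 30.1° = 8.626 m/s.
Time of flight (same landing height): t = 2 v_y / g = 2 × 8.626 / 9.8 = 1.760 s.
Range: R = v_x · t = 14.88 × 1.760 = 26.2 m.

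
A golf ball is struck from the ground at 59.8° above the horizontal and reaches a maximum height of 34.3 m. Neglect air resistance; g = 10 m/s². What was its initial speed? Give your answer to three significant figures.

At maximum height v_y = 0, so (v₀ sin θ)² = 2 g H.
v₀ sin 59.8° = √(2 × 10 × 34.3) = 26.19 m/s.
v₀ = 26.19 / sin 59.8° = 26.19 / 0.8643 = 30.3 m/s.

30.3 m/s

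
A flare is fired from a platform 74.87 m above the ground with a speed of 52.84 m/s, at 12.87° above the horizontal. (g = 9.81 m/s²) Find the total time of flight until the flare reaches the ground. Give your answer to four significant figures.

5.287 s

Vertical component: v_y = 52.84 sin 12.87° = 11.770 m/s.
Taking up as positive with launch at y = 74.87 m, landing at y = 0: 0 = 74.87 + 11.770 t − ½(9.81) t².
Solving 4.905 t² − 11.770 t − 74.87 = 0 gives t = [11.770 + √(11.770² + 4·4.905·74.87)] / 9.810 = 5.287 s.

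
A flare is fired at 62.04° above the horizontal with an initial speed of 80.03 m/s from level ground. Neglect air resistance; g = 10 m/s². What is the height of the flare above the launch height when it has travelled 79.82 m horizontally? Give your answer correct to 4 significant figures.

127.7 m

v_x = 80.03 cos 62.04° = 37.522 m/s, v_y0 = 80.03 sin 62.04° = 70.689 m/s.
Time to reach x = 79.82 m: t = x / v_x = 79.82 / 37.522 = 2.1273 s.
y = v_y0 t − ½ g t² = 70.689×2.1273 − 5.000×2.1273² = 127.7 m.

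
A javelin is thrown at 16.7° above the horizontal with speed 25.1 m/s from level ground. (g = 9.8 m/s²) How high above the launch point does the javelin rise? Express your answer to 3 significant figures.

2.65 m

Vertical component of launch velocity: v_y = 25.1 sin 16.7° = 7.213 m/s.
At the highest point the vertical velocity is zero, so v_y² = 2 g h_max.
h_max = (7.213)² / (2 × 9.8) = 52.03 / 19.60 = 2.65 m.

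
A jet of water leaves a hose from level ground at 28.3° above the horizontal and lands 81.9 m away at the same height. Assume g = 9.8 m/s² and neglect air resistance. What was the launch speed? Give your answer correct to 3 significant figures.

31.0 m/s

On level ground, R = v₀² sin(2θ) / g, so v₀ = √(R g / sin 2θ).
sin(2 × 28.3°) = 0.8348.
v₀ = √(81.9 × 9.8 / 0.8348) = √961.5 = 31.0 m/s.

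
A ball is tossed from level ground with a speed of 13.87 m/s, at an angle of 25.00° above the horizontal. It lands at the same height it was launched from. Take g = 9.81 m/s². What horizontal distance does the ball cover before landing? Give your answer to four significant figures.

For level ground, R = v₀² sin(2θ) / g.
sin(2 × 25.00°) = sin 50.000° = 0.7660.
R = (13.87)² × 0.7660 / 9.81 = 15.02 m.

15.02 m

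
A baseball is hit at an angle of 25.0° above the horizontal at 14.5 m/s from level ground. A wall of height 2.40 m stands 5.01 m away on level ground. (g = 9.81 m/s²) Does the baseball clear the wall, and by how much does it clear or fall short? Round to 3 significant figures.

v_x = 14.5 cos 25.0° = 13.14 m/s; v_y0 = 14.5 sin 25.0° = 6.128 m/s.
Time to reach the wall: t = 5.01 / 13.14 = 0.3813 s.
Height at that point: y = 6.128×0.3813 − 4.905×0.3813² = 1.623 m.
That is 2.40 − 1.623 = 0.777 m below the top of the wall, so the baseball does not clear it.

No — it falls 0.777 m short of clearing the wall.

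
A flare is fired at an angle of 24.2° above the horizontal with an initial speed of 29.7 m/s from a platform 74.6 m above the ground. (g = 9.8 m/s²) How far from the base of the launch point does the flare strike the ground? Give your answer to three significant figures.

145 m

Components: v_x = 29.7 cos 24.2° = 27.09 m/s, v_y = 29.7 sin 24.2° = 12.17 m/s.
Vertical: 0 = 74.6 + 12.17 t − ½(9.8) t² ⇒ 4.900 t² − 12.17 t − 74.6 = 0.
t = [12.17 + √(148.1 + 1462)] / 9.800 = 5.336 s.
Horizontal: R = v_x · t = 27.09 × 5.336 = 145 m.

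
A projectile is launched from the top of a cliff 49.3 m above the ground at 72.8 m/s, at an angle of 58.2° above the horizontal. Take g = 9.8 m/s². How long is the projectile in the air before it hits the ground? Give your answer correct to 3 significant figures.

13.4 s

Vertical component: v_y = 72.8 sin 58.2° = 61.87 m/s.
Taking up as positive with launch at y = 49.3 m, landing at y = 0: 0 = 49.3 + 61.87 t − ½(9.8) t².
Solving 4.900 t² − 61.87 t − 49.3 = 0 gives t = [61.87 + √(61.87² + 4·4.900·49.3)] / 9.800 = 13.4 s.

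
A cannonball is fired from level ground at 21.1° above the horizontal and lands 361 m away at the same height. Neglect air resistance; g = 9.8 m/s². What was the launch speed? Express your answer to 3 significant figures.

On level ground, R = v₀² sin(2θ) / g, so v₀ = √(R g / sin 2θ).
sin(2 × 21.1°) = 0.6717.
v₀ = √(361 × 9.8 / 0.6717) = √5267 = 72.6 m/s.

72.6 m/s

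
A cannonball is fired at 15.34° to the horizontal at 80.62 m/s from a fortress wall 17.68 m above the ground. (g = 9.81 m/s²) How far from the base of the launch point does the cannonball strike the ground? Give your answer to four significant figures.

393.4 m

Components: v_x = 80.62 cos 15.34° = 77.748 m/s, v_y = 80.62 sin 15.34° = 21.328 m/s.
Vertical: 0 = 17.68 + 21.328 t − ½(9.81) t² ⇒ 4.905 t² − 21.328 t − 17.68 = 0.
t = [21.328 + √(454.88 + 346.88)] / 9.810 = 5.0605 s.
Horizontal: R = v_x · t = 77.748 × 5.0605 = 393.4 m.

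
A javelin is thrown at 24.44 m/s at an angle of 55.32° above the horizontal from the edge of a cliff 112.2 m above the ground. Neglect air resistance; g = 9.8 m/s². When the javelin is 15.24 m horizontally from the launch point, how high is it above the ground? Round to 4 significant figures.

v_x = 24.44 cos 55.32° = 13.906 m/s, v_y0 = 24.44 sin 55.32° = 20.098 m/s.
Time to reach x = 15.24 m: t = x / v_x = 15.24 / 13.906 = 1.0959 s.
y = 112.2 + v_y0 t − ½ g t² = 112.2 + 20.098×1.0959 − 4.900×1.0959² = 128.3 m.

128.3 m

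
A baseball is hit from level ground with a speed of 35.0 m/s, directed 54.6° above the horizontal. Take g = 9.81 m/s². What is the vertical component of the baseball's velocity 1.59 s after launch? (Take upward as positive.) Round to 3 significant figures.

Initial vertical component: v_y0 = 35.0 sin 54.6° = 28.53 m/s.
v_y(t) = v_y0 − g t = 28.53 − 9.81 × 1.59 = 12.9 m/s.

12.9 m/s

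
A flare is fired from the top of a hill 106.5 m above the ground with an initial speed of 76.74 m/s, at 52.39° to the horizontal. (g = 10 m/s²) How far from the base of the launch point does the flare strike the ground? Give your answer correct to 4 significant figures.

642.2 m

Components: v_x = 76.74 cos 52.39° = 46.833 m/s, v_y = 76.74 sin 52.39° = 60.792 m/s.
Vertical: 0 = 106.5 + 60.792 t − ½(10) t² ⇒ 5.000 t² − 60.792 t − 106.5 = 0.
t = [60.792 + √(3695.7 + 2130.0)] / 10.00 = 13.712 s.
Horizontal: R = v_x · t = 46.833 × 13.712 = 642.2 m.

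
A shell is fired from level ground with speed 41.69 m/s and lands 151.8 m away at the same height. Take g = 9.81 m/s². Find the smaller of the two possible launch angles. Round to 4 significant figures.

Level-ground range: R = v₀² sin(2θ)/g ⇒ sin 2θ = R g / v₀² = 151.8×9.81/41.69² = 0.8568.
2θ = arcsin(0.8568) = 58.959° or 180° − 58.959° = 121.041°.
So θ = 29.48° or θ = 60.52°.

29.48°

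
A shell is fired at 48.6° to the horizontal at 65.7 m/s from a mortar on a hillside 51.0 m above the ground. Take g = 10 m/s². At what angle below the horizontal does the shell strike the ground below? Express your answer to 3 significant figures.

53.5°

v_x = 65.7 cos 48.6° = 43.45 m/s.
At impact |v_y| = √(v_y0² + 2 g h) = √(49.28² + 2×10×51.0) = 58.72 m/s.
Angle below horizontal = arctan(|v_y| / v_x) = arctan(58.72 / 43.45) = 53.5°.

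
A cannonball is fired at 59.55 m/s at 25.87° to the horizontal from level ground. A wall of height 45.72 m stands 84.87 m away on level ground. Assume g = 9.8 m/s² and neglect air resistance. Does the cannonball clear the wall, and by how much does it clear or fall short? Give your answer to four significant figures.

v_x = 59.55 cos 25.87° = 53.582 m/s; v_y0 = 59.55 sin 25.87° = 25.983 m/s.
Time to reach the wall: t = 84.87 / 53.582 = 1.5839 s.
Height at that point: y = 25.983×1.5839 − 4.900×1.5839² = 28.862 m.
That is 45.72 − 28.862 = 16.86 m below the top of the wall, so the cannonball does not clear it.

No — it falls 16.86 m short of clearing the wall.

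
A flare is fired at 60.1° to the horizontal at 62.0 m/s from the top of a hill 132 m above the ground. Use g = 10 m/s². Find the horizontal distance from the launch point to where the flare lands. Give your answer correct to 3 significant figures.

Components: v_x = 62.0 cos 60.1° = 30.91 m/s, v_y = 62.0 sin 60.1° = 53.75 m/s.
Vertical: 0 = 132 + 53.75 t − ½(10) t² ⇒ 5.000 t² − 53.75 t − 132 = 0.
t = [53.75 + √(2889 + 2640)] / 10.00 = 12.81 s.
Horizontal: R = v_x · t = 30.91 × 12.81 = 396 m.

396 m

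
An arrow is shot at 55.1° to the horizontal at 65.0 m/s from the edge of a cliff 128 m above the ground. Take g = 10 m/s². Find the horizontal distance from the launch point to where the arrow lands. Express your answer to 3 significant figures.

472 m

Components: v_x = 65.0 cos 55.1° = 37.19 m/s, v_y = 65.0 sin 55.1° = 53.31 m/s.
Vertical: 0 = 128 + 53.31 t − ½(10) t² ⇒ 5.000 t² − 53.31 t − 128 = 0.
t = [53.31 + √(2842 + 2560)] / 10.00 = 12.68 s.
Horizontal: R = v_x · t = 37.19 × 12.68 = 472 m.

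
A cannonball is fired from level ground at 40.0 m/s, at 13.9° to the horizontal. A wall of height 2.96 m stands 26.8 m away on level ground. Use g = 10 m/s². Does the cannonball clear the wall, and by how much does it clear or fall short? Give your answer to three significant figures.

v_x = 40.0 cos 13.9° = 38.83 m/s; v_y0 = 40.0 sin 13.9° = 9.609 m/s.
Time to reach the wall: t = 26.8 / 38.83 = 0.6902 s.
Height at that point: y = 9.609×0.6902 − 5.000×0.6902² = 4.250 m.
That is 4.250 − 2.96 = 1.29 m above the top of the wall, so the cannonball clears it.

Yes — it clears the wall by 1.29 m.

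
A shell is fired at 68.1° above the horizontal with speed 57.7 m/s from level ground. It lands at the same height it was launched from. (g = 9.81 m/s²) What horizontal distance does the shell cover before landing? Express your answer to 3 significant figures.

235 m

For level ground, R = v₀² sin(2θ) / g.
sin(2 × 68.1°) = sin 136.2° = 0.6921.
R = (57.7)² × 0.6921 / 9.81 = 235 m.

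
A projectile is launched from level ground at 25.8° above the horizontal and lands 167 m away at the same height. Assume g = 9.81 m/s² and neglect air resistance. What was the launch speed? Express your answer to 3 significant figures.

45.7 m/s

On level ground, R = v₀² sin(2θ) / g, so v₀ = √(R g / sin 2θ).
sin(2 × 25.8°) = 0.7837.
v₀ = √(167 × 9.81 / 0.7837) = √2090 = 45.7 m/s.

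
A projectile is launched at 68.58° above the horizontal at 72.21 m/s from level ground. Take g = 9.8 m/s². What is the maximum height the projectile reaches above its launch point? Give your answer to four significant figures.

230.6 m

Vertical component of launch velocity: v_y = 72.21 sin 68.58° = 67.222 m/s.
At the highest point the vertical velocity is zero, so v_y² = 2 g h_max.
h_max = (67.222)² / (2 × 9.8) = 4518.8 / 19.60 = 230.6 m.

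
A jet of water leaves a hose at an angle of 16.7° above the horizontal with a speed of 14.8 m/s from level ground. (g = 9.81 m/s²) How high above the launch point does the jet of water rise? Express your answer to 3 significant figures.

0.922 m

Vertical component of launch velocity: v_y = 14.8 sin 16.7° = 4.253 m/s.
At the highest point the vertical velocity is zero, so v_y² = 2 g h_max.
h_max = (4.253)² / (2 × 9.81) = 18.09 / 19.62 = 0.922 m.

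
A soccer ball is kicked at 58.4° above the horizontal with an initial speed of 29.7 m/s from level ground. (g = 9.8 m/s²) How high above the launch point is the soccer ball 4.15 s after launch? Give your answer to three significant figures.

20.6 m

v_y0 = 29.7 sin 58.4° = 25.30 m/s.
y(t) = v_y0 t − ½ g t² = 25.30×4.15 − 4.900×4.15² = 20.6 m.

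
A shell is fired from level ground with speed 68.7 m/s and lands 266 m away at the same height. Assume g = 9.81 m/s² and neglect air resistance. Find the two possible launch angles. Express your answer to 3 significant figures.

16.8° and 73.2°

Level-ground range: R = v₀² sin(2θ)/g ⇒ sin 2θ = R g / v₀² = 266×9.81/68.7² = 0.5529.
2θ = arcsin(0.5529) = 33.57° or 180° − 33.57° = 146.43°.
So θ = 16.8° or θ = 73.2°.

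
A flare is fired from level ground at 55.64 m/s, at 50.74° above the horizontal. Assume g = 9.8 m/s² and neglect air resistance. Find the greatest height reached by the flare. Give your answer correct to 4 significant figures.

94.69 m

Vertical component of launch velocity: v_y = 55.64 sin 50.74° = 43.081 m/s.
At the highest point the vertical velocity is zero, so v_y² = 2 g h_max.
h_max = (43.081)² / (2 × 9.8) = 1856.0 / 19.60 = 94.69 m.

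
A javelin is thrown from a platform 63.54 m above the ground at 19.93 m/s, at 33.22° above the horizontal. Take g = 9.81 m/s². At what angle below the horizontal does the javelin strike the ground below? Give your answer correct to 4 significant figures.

65.72°

v_x = 19.93 cos 33.22° = 16.673 m/s.
At impact |v_y| = √(v_y0² + 2 g h) = √(10.919² + 2×9.81×63.54) = 36.958 m/s.
Angle below horizontal = arctan(|v_y| / v_x) = arctan(36.958 / 16.673) = 65.72°.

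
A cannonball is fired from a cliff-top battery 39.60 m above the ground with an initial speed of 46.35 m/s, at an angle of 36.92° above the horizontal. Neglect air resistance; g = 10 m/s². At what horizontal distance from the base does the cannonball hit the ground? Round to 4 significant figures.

Components: v_x = 46.35 cos 36.92° = 37.056 m/s, v_y = 46.35 sin 36.92° = 27.842 m/s.
Vertical: 0 = 39.60 + 27.842 t − ½(10) t² ⇒ 5.000 t² − 27.842 t − 39.60 = 0.
t = [27.842 + √(775.18 + 792.00)] / 10.00 = 6.7430 s.
Horizontal: R = v_x · t = 37.056 × 6.7430 = 249.9 m.

249.9 m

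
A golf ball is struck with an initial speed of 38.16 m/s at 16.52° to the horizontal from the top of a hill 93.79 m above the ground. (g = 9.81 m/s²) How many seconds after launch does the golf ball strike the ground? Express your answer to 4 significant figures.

5.617 s

Vertical component: v_y = 38.16 sin 16.52° = 10.851 m/s.
Taking up as positive with launch at y = 93.79 m, landing at y = 0: 0 = 93.79 + 10.851 t − ½(9.81) t².
Solving 4.905 t² − 10.851 t − 93.79 = 0 gives t = [10.851 + √(10.851² + 4·4.905·93.79)] / 9.810 = 5.617 s.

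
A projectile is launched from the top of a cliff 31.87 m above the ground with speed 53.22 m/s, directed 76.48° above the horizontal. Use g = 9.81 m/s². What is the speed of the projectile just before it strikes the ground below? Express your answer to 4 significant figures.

58.80 m/s

v_x = 53.22 cos 76.48° = 12.442 m/s is unchanged throughout.
For the vertical component, v_y² = v_y0² + 2 g h = (51.745)² + 2×9.81×31.87 = 3302.8, so |v_y| = 57.470 m/s.
Impact speed = √(v_x² + v_y²) = √(154.80 + 3302.8) = 58.80 m/s.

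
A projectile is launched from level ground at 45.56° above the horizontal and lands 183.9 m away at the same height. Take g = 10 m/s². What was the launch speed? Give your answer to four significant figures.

42.89 m/s

On level ground, R = v₀² sin(2θ) / g, so v₀ = √(R g / sin 2θ).
sin(2 × 45.56°) = 0.9998.
v₀ = √(183.9 × 10 / 0.9998) = √1839.4 = 42.89 m/s.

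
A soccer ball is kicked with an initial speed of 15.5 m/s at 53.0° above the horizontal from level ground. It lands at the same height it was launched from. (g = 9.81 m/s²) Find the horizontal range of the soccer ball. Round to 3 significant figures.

23.5 m

Components: v_x = 15.5 cos 53.0° = 9.328 m/s, v_y = 15.5 sin 53.0° = 12.38 m/s.
Time of flight (same landing height): t = 2 v_y / g = 2 × 12.38 / 9.81 = 2.524 s.
Range: R = v_x · t = 9.328 × 2.524 = 23.5 m.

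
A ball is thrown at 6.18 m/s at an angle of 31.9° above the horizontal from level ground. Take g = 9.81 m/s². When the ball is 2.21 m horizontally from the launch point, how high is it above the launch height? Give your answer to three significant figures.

0.505 m

v_x = 6.18 cos 31.9° = 5.247 m/s, v_y0 = 6.18 sin 31.9° = 3.266 m/s.
Time to reach x = 2.21 m: t = x / v_x = 2.21 / 5.247 = 0.4212 s.
y = v_y0 t − ½ g t² = 3.266×0.4212 − 4.905×0.4212² = 0.505 m.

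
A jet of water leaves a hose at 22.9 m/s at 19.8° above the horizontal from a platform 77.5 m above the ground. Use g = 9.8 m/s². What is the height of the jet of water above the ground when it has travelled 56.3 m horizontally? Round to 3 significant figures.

64.3 m

v_x = 22.9 cos 19.8° = 21.55 m/s, v_y0 = 22.9 sin 19.8° = 7.757 m/s.
Time to reach x = 56.3 m: t = x / v_x = 56.3 / 21.55 = 2.613 s.
y = 77.5 + v_y0 t − ½ g t² = 77.5 + 7.757×2.613 − 4.900×2.613² = 64.3 m.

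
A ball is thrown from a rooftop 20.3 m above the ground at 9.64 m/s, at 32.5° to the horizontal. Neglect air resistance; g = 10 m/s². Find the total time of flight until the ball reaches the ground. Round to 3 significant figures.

Vertical component: v_y = 9.64 sin 32.5° = 5.180 m/s.
Taking up as positive with launch at y = 20.3 m, landing at y = 0: 0 = 20.3 + 5.180 t − ½(10) t².
Solving 5.000 t² − 5.180 t − 20.3 = 0 gives t = [5.180 + √(5.180² + 4·5.000·20.3)] / 10.00 = 2.60 s.

2.60 s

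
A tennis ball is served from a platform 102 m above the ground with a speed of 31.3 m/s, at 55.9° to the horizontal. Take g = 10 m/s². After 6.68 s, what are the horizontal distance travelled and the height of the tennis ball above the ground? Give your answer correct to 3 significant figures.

x = 117 m, y = 52.0 m

v_x = 31.3 cos 55.9° = 17.55 m/s; v_y0 = 31.3 sin 55.9° = 25.92 m/s.
x = v_x t = 17.55 × 6.68 = 117 m.
y = 102 + v_y0 t − ½ g t² = 52.0 m.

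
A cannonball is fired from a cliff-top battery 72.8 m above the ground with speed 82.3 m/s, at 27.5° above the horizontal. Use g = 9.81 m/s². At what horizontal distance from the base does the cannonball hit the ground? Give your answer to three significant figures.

Components: v_x = 82.3 cos 27.5° = 73.00 m/s, v_y = 82.3 sin 27.5° = 38.00 m/s.
Vertical: 0 = 72.8 + 38.00 t − ½(9.81) t² ⇒ 4.905 t² − 38.00 t − 72.8 = 0.
t = [38.00 + √(1444 + 1428)] / 9.810 = 9.336 s.
Horizontal: R = v_x · t = 73.00 × 9.336 = 682 m.

682 m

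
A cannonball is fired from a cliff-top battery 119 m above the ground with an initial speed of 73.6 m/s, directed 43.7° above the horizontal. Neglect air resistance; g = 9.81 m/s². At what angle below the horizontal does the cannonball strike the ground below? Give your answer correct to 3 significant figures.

52.8°

v_x = 73.6 cos 43.7° = 53.21 m/s.
At impact |v_y| = √(v_y0² + 2 g h) = √(50.85² + 2×9.81×119) = 70.15 m/s.
Angle below horizontal = arctan(|v_y| / v_x) = arctan(70.15 / 53.21) = 52.8°.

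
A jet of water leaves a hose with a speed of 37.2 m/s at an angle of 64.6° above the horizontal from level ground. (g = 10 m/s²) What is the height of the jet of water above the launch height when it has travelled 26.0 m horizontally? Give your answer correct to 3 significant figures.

v_x = 37.2 cos 64.6° = 15.96 m/s, v_y0 = 37.2 sin 64.6° = 33.60 m/s.
Time to reach x = 26.0 m: t = x / v_x = 26.0 / 15.96 = 1.629 s.
y = v_y0 t − ½ g t² = 33.60×1.629 − 5.000×1.629² = 41.5 m.

41.5 m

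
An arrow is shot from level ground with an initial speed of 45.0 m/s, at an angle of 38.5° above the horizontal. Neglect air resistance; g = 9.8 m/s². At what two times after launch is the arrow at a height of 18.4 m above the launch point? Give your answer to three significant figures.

0.757 s and 4.96 s

v_y0 = 45.0 sin 38.5° = 28.01 m/s.
Set y = v_y0 t − ½ g t² = 18.4: 4.900 t² − 28.01 t + 18.4 = 0.
t = [28.01 ± √(784.6 − 360.6)] / 9.8 = (28.01 ± 20.59) / 9.8, giving t = 0.757 s or t = 4.96 s.
So the arrow is at 18.4 m at t = 0.757 s (rising) and t = 4.96 s (falling).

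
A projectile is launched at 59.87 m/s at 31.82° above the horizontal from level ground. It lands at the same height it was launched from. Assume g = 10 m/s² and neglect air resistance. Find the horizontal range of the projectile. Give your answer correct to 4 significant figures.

321.2 m

For level ground, R = v₀² sin(2θ) / g.
sin(2 × 31.82°) = sin 63.640° = 0.8960.
R = (59.87)² × 0.8960 / 10 = 321.2 m.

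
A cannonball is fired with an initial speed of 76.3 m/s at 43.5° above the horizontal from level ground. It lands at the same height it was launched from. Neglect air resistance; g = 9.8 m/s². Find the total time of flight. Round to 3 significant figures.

Vertical component: v_y = 76.3 sin 43.5° = 52.52 m/s.
For a projectile landing at launch height, time of flight is t = 2 v_y / g = 2 × 52.52 / 9.8 = 10.7 s.

10.7 s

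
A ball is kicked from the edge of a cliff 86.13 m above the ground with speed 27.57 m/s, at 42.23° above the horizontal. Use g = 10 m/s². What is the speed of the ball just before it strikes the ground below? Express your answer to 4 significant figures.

v_x = 27.57 cos 42.23° = 20.414 m/s is unchanged throughout.
For the vertical component, v_y² = v_y0² + 2 g h = (18.530)² + 2×10×86.13 = 2066.0, so |v_y| = 45.453 m/s.
Impact speed = √(v_x² + v_y²) = √(416.73 + 2066.0) = 49.83 m/s.

49.83 m/s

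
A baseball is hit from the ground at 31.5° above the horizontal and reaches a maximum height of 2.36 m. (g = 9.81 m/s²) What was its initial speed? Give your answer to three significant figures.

At maximum height v_y = 0, so (v₀ sin θ)² = 2 g H.
v₀ sin 31.5° = √(2 × 9.81 × 2.36) = 6.805 m/s.
v₀ = 6.805 / sin 31.5° = 6.805 / 0.5225 = 13.0 m/s.

13.0 m/s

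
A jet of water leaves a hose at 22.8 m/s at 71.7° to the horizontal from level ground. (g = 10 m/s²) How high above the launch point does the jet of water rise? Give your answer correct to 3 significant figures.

Vertical component of launch velocity: v_y = 22.8 sin 71.7° = 21.65 m/s.
At the highest point the vertical velocity is zero, so v_y² = 2 g h_max.
h_max = (21.65)² / (2 × 10) = 468.7 / 20.00 = 23.4 m.

23.4 m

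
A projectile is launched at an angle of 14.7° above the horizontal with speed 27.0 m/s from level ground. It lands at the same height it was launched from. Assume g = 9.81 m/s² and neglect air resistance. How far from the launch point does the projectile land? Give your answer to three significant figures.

36.5 m

For level ground, R = v₀² sin(2θ) / g.
sin(2 × 14.7°) = sin 29.40° = 0.4909.
R = (27.0)² × 0.4909 / 9.81 = 36.5 m.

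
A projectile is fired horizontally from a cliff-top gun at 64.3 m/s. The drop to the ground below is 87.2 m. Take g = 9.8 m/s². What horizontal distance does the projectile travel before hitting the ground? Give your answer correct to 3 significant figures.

271 m

Initial vertical velocity is zero, so the fall time comes from h = ½ g t²: t = √(2 × 87.2 / 9.8) = 4.219 s.
Horizontal motion is uniform at 64.3 m/s, so x = 64.3 × 4.219 = 271 m.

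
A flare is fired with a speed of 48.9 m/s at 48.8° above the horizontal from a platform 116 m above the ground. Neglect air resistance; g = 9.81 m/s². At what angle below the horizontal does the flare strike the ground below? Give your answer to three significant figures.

v_x = 48.9 cos 48.8° = 32.21 m/s.
At impact |v_y| = √(v_y0² + 2 g h) = √(36.79² + 2×9.81×116) = 60.24 m/s.
Angle below horizontal = arctan(|v_y| / v_x) = arctan(60.24 / 32.21) = 61.9°.

61.9°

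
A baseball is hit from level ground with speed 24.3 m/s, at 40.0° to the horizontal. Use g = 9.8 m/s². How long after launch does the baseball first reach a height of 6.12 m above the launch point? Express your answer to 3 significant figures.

v_y0 = 24.3 sin 40.0° = 15.62 m/s.
Set y = v_y0 t − ½ g t² = 6.12: 4.900 t² − 15.62 t + 6.12 = 0.
t = [15.62 ± √(244.0 − 120.0)] / 9.8 = (15.62 ± 11.14) / 9.8, giving t = 0.457 s or t = 2.73 s.
The baseball is on the way up at the first time, so t = 0.457 s.

0.457 s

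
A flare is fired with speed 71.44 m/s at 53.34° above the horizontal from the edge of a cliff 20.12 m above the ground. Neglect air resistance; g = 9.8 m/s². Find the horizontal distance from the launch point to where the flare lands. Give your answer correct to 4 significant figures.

Components: v_x = 71.44 cos 53.34° = 42.654 m/s, v_y = 71.44 sin 53.34° = 57.309 m/s.
Vertical: 0 = 20.12 + 57.309 t − ½(9.8) t² ⇒ 4.900 t² − 57.309 t − 20.12 = 0.
t = [57.309 + √(3284.3 + 394.35)] / 9.800 = 12.037 s.
Horizontal: R = v_x · t = 42.654 × 12.037 = 513.4 m.

513.4 m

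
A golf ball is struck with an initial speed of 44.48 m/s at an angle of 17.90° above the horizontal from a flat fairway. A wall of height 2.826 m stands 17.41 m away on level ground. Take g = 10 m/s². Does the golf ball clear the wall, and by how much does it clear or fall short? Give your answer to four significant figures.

Yes — it clears the wall by 1.951 m.

v_x = 44.48 cos 17.90° = 42.327 m/s; v_y0 = 44.48 sin 17.90° = 13.671 m/s.
Time to reach the wall: t = 17.41 / 42.327 = 0.41132 s.
Height at that point: y = 13.671×0.41132 − 5.000×0.41132² = 4.7772 m.
That is 4.7772 − 2.826 = 1.951 m above the top of the wall, so the golf ball clears it.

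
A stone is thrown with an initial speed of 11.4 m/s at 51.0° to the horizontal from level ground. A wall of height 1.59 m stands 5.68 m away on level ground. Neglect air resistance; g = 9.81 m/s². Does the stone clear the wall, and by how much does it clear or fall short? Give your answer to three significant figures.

v_x = 11.4 cos 51.0° = 7.174 m/s; v_y0 = 11.4 sin 51.0° = 8.859 m/s.
Time to reach the wall: t = 5.68 / 7.174 = 0.7917 s.
Height at that point: y = 8.859×0.7917 − 4.905×0.7917² = 3.939 m.
That is 3.939 − 1.59 = 2.35 m above the top of the wall, so the stone clears it.

Yes — it clears the wall by 2.35 m.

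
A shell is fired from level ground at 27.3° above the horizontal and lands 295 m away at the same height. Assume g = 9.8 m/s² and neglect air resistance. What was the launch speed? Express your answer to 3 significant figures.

59.6 m/s

On level ground, R = v₀² sin(2θ) / g, so v₀ = √(R g / sin 2θ).
sin(2 × 27.3°) = 0.8151.
v₀ = √(295 × 9.8 / 0.8151) = √3547 = 59.6 m/s.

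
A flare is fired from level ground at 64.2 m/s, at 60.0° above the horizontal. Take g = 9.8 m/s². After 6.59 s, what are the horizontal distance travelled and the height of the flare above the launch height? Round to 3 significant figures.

x = 212 m, y = 154 m

v_x = 64.2 cos 60.0° = 32.10 m/s; v_y0 = 64.2 sin 60.0° = 55.60 m/s.
x = v_x t = 32.10 × 6.59 = 212 m.
y = v_y0 t − ½ g t² = 55.60×6.59 − 4.900×6.59² = 154 m.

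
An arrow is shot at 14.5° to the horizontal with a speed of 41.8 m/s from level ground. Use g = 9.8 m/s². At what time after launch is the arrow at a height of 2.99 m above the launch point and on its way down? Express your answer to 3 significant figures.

v_y0 = 41.8 sin 14.5° = 10.47 m/s.
Set y = v_y0 t − ½ g t² = 2.99: 4.900 t² − 10.47 t + 2.99 = 0.
t = [10.47 ± √(109.6 − 58.60)] / 9.8 = (10.47 ± 7.141) / 9.8, giving t = 0.340 s or t = 1.80 s.
On the way down corresponds to the larger root: t = 1.80 s.

1.80 s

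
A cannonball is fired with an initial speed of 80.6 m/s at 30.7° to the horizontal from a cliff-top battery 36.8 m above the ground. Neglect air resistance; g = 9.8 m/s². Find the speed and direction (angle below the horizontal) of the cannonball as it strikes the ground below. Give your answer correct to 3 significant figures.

85.0 m/s at 35.3° below the horizontal

v_x = 80.6 cos 30.7° = 69.30 m/s (constant).
|v_y| at impact = √((41.15)² + 2×9.8×36.8) = 49.14 m/s.
Speed = √(69.30² + 49.14²) = 85.0 m/s; angle = arctan(49.14/69.30) = 35.3° below horizontal.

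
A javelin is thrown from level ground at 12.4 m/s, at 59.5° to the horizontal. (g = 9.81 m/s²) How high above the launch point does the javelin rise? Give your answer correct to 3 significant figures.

5.82 m

Vertical component of launch velocity: v_y = 12.4 sin 59.5° = 10.68 m/s.
At the highest point the vertical velocity is zero, so v_y² = 2 g h_max.
h_max = (10.68)² / (2 × 9.81) = 114.1 / 19.62 = 5.82 m.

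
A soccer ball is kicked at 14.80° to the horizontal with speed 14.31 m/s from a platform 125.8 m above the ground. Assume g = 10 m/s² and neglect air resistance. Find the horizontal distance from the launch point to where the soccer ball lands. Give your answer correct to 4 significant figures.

Components: v_x = 14.31 cos 14.80° = 13.835 m/s, v_y = 14.31 sin 14.80° = 3.6554 m/s.
Vertical: 0 = 125.8 + 3.6554 t − ½(10) t² ⇒ 5.000 t² − 3.6554 t − 125.8 = 0.
t = [3.6554 + √(13.362 + 2516.0)] / 10.00 = 5.3948 s.
Horizontal: R = v_x · t = 13.835 × 5.3948 = 74.64 m.

74.64 m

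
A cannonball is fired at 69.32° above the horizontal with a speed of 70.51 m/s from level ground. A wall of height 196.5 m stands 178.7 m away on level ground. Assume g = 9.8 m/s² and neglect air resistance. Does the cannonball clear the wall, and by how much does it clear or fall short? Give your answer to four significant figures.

Yes — it clears the wall by 24.55 m.

v_x = 70.51 cos 69.32° = 24.900 m/s; v_y0 = 70.51 sin 69.32° = 65.967 m/s.
Time to reach the wall: t = 178.7 / 24.900 = 7.1767 s.
Height at that point: y = 65.967×7.1767 − 4.900×7.1767² = 221.05 m.
That is 221.05 − 196.5 = 24.55 m above the top of the wall, so the cannonball clears it.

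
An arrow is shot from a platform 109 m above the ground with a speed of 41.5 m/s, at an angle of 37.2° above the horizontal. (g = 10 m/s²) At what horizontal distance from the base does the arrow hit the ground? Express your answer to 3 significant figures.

258 m

Components: v_x = 41.5 cos 37.2° = 33.06 m/s, v_y = 41.5 sin 37.2° = 25.09 m/s.
Vertical: 0 = 109 + 25.09 t − ½(10) t² ⇒ 5.000 t² − 25.09 t − 109 = 0.
t = [25.09 + √(629.5 + 2180)] / 10.00 = 7.809 s.
Horizontal: R = v_x · t = 33.06 × 7.809 = 258 m.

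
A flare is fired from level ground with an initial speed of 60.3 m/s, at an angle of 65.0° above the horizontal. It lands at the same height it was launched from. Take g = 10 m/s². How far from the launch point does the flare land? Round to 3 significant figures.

For level ground, R = v₀² sin(2θ) / g.
sin(2 × 65.0°) = sin 130.0° = 0.7660.
R = (60.3)² × 0.7660 / 10 = 279 m.

279 m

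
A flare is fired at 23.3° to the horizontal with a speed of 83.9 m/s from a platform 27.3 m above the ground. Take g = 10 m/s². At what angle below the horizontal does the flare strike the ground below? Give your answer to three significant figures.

v_x = 83.9 cos 23.3° = 77.06 m/s.
At impact |v_y| = √(v_y0² + 2 g h) = √(33.19² + 2×10×27.3) = 40.59 m/s.
Angle below horizontal = arctan(|v_y| / v_x) = arctan(40.59 / 77.06) = 27.8°.

27.8°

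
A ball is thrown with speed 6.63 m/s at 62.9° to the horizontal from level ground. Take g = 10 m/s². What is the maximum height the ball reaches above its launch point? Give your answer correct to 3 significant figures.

Vertical component of launch velocity: v_y = 6.63 sin 62.9° = 5.902 m/s.
At the highest point the vertical velocity is zero, so v_y² = 2 g h_max.
h_max = (5.902)² / (2 × 10) = 34.83 / 20.00 = 1.74 m.

1.74 m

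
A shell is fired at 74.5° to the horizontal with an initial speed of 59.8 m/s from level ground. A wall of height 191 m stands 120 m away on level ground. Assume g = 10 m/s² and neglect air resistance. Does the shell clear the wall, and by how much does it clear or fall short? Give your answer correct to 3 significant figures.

No — it falls 40.2 m short of clearing the wall.

v_x = 59.8 cos 74.5° = 15.98 m/s; v_y0 = 59.8 sin 74.5° = 57.63 m/s.
Time to reach the wall: t = 120 / 15.98 = 7.509 s.
Height at that point: y = 57.63×7.509 − 5.000×7.509² = 150.8 m.
That is 191 − 150.8 = 40.2 m below the top of the wall, so the shell does not clear it.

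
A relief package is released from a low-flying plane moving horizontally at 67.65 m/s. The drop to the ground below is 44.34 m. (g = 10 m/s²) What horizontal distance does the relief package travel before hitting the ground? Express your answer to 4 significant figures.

201.5 m

Initial vertical velocity is zero, so the fall time comes from h = ½ g t²: t = √(2 × 44.34 / 10) = 2.9779 s.
Horizontal motion is uniform at 67.65 m/s, so x = 67.65 × 2.9779 = 201.5 m.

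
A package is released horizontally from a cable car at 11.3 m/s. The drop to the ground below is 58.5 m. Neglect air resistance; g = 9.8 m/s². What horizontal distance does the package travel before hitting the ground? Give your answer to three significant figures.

39.0 m

Initial vertical velocity is zero, so the fall time comes from h = ½ g t²: t = √(2 × 58.5 / 9.8) = 3.455 s.
Horizontal motion is uniform at 11.3 m/s, so x = 11.3 × 3.455 = 39.0 m.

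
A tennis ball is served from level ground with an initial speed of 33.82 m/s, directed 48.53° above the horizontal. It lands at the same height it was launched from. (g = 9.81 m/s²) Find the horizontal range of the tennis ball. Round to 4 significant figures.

For level ground, R = v₀² sin(2θ) / g.
sin(2 × 48.53°) = sin 97.060° = 0.9924.
R = (33.82)² × 0.9924 / 9.81 = 115.7 m.

115.7 m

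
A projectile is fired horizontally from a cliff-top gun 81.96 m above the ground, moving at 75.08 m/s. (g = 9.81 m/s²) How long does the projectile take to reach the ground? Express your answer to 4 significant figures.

4.088 s

The horizontal speed doesn't affect the fall. With v_y0 = 0, h = ½ g t².
t = √(2 × 81.96 / 9.81) = √16.709 = 4.088 s.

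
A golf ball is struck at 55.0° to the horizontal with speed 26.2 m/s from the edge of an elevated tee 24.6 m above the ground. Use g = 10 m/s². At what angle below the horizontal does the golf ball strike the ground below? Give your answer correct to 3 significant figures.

v_x = 26.2 cos 55.0° = 15.03 m/s.
At impact |v_y| = √(v_y0² + 2 g h) = √(21.46² + 2×10×24.6) = 30.86 m/s.
Angle below horizontal = arctan(|v_y| / v_x) = arctan(30.86 / 15.03) = 64.0°.

64.0°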